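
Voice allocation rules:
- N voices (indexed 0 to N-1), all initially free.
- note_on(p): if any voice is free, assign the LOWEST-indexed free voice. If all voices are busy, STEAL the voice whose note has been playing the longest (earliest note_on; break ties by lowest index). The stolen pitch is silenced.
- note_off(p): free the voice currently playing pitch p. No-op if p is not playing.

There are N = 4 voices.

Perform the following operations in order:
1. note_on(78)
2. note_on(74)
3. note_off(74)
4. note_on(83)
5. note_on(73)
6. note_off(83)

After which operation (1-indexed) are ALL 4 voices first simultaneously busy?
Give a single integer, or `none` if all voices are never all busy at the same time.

Op 1: note_on(78): voice 0 is free -> assigned | voices=[78 - - -]
Op 2: note_on(74): voice 1 is free -> assigned | voices=[78 74 - -]
Op 3: note_off(74): free voice 1 | voices=[78 - - -]
Op 4: note_on(83): voice 1 is free -> assigned | voices=[78 83 - -]
Op 5: note_on(73): voice 2 is free -> assigned | voices=[78 83 73 -]
Op 6: note_off(83): free voice 1 | voices=[78 - 73 -]

Answer: none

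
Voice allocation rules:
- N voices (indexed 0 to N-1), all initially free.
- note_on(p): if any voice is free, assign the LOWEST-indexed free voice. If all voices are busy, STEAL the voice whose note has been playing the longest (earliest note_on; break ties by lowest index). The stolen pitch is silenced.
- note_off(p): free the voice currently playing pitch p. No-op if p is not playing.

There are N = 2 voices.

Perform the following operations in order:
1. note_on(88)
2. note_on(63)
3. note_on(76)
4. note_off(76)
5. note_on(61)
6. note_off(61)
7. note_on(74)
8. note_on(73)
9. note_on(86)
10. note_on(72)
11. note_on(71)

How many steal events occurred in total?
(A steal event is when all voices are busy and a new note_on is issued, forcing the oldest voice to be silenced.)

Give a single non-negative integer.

Answer: 5

Derivation:
Op 1: note_on(88): voice 0 is free -> assigned | voices=[88 -]
Op 2: note_on(63): voice 1 is free -> assigned | voices=[88 63]
Op 3: note_on(76): all voices busy, STEAL voice 0 (pitch 88, oldest) -> assign | voices=[76 63]
Op 4: note_off(76): free voice 0 | voices=[- 63]
Op 5: note_on(61): voice 0 is free -> assigned | voices=[61 63]
Op 6: note_off(61): free voice 0 | voices=[- 63]
Op 7: note_on(74): voice 0 is free -> assigned | voices=[74 63]
Op 8: note_on(73): all voices busy, STEAL voice 1 (pitch 63, oldest) -> assign | voices=[74 73]
Op 9: note_on(86): all voices busy, STEAL voice 0 (pitch 74, oldest) -> assign | voices=[86 73]
Op 10: note_on(72): all voices busy, STEAL voice 1 (pitch 73, oldest) -> assign | voices=[86 72]
Op 11: note_on(71): all voices busy, STEAL voice 0 (pitch 86, oldest) -> assign | voices=[71 72]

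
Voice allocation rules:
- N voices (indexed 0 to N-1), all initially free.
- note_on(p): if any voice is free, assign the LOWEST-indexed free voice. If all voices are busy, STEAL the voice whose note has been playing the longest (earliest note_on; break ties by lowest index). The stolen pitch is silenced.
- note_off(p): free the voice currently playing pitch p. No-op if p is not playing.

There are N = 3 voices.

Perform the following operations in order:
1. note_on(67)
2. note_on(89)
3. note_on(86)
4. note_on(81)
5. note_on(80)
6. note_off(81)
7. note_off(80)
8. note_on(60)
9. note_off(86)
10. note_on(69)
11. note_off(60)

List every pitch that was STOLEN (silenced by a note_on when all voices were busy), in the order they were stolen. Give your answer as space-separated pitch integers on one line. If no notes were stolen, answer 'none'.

Op 1: note_on(67): voice 0 is free -> assigned | voices=[67 - -]
Op 2: note_on(89): voice 1 is free -> assigned | voices=[67 89 -]
Op 3: note_on(86): voice 2 is free -> assigned | voices=[67 89 86]
Op 4: note_on(81): all voices busy, STEAL voice 0 (pitch 67, oldest) -> assign | voices=[81 89 86]
Op 5: note_on(80): all voices busy, STEAL voice 1 (pitch 89, oldest) -> assign | voices=[81 80 86]
Op 6: note_off(81): free voice 0 | voices=[- 80 86]
Op 7: note_off(80): free voice 1 | voices=[- - 86]
Op 8: note_on(60): voice 0 is free -> assigned | voices=[60 - 86]
Op 9: note_off(86): free voice 2 | voices=[60 - -]
Op 10: note_on(69): voice 1 is free -> assigned | voices=[60 69 -]
Op 11: note_off(60): free voice 0 | voices=[- 69 -]

Answer: 67 89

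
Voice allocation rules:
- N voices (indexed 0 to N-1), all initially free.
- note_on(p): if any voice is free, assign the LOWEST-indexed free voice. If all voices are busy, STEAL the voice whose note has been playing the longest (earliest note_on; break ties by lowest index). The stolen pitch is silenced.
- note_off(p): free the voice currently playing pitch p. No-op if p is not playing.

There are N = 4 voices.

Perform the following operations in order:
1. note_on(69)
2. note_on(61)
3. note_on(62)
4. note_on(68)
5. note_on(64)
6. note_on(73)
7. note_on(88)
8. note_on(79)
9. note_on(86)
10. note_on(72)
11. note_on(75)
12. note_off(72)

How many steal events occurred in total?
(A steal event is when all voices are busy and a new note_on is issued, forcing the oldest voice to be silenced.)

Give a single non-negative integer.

Op 1: note_on(69): voice 0 is free -> assigned | voices=[69 - - -]
Op 2: note_on(61): voice 1 is free -> assigned | voices=[69 61 - -]
Op 3: note_on(62): voice 2 is free -> assigned | voices=[69 61 62 -]
Op 4: note_on(68): voice 3 is free -> assigned | voices=[69 61 62 68]
Op 5: note_on(64): all voices busy, STEAL voice 0 (pitch 69, oldest) -> assign | voices=[64 61 62 68]
Op 6: note_on(73): all voices busy, STEAL voice 1 (pitch 61, oldest) -> assign | voices=[64 73 62 68]
Op 7: note_on(88): all voices busy, STEAL voice 2 (pitch 62, oldest) -> assign | voices=[64 73 88 68]
Op 8: note_on(79): all voices busy, STEAL voice 3 (pitch 68, oldest) -> assign | voices=[64 73 88 79]
Op 9: note_on(86): all voices busy, STEAL voice 0 (pitch 64, oldest) -> assign | voices=[86 73 88 79]
Op 10: note_on(72): all voices busy, STEAL voice 1 (pitch 73, oldest) -> assign | voices=[86 72 88 79]
Op 11: note_on(75): all voices busy, STEAL voice 2 (pitch 88, oldest) -> assign | voices=[86 72 75 79]
Op 12: note_off(72): free voice 1 | voices=[86 - 75 79]

Answer: 7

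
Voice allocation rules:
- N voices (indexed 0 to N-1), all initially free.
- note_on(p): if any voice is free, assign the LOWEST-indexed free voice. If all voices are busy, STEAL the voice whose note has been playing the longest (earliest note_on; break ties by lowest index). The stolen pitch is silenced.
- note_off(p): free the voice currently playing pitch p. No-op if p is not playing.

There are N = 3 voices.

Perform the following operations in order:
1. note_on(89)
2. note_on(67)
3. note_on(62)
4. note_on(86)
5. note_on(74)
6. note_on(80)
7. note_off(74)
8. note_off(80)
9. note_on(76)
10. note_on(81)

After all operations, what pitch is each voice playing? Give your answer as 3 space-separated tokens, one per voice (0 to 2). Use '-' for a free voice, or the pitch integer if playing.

Op 1: note_on(89): voice 0 is free -> assigned | voices=[89 - -]
Op 2: note_on(67): voice 1 is free -> assigned | voices=[89 67 -]
Op 3: note_on(62): voice 2 is free -> assigned | voices=[89 67 62]
Op 4: note_on(86): all voices busy, STEAL voice 0 (pitch 89, oldest) -> assign | voices=[86 67 62]
Op 5: note_on(74): all voices busy, STEAL voice 1 (pitch 67, oldest) -> assign | voices=[86 74 62]
Op 6: note_on(80): all voices busy, STEAL voice 2 (pitch 62, oldest) -> assign | voices=[86 74 80]
Op 7: note_off(74): free voice 1 | voices=[86 - 80]
Op 8: note_off(80): free voice 2 | voices=[86 - -]
Op 9: note_on(76): voice 1 is free -> assigned | voices=[86 76 -]
Op 10: note_on(81): voice 2 is free -> assigned | voices=[86 76 81]

Answer: 86 76 81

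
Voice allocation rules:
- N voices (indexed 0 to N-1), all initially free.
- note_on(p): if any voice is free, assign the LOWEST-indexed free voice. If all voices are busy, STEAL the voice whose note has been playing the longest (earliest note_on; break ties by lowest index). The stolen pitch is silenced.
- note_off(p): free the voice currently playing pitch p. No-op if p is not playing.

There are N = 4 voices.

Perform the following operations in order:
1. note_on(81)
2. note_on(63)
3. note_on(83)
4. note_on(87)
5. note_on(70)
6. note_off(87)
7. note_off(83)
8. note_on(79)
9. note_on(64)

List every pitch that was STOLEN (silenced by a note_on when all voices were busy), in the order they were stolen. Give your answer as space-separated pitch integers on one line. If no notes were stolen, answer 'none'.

Answer: 81

Derivation:
Op 1: note_on(81): voice 0 is free -> assigned | voices=[81 - - -]
Op 2: note_on(63): voice 1 is free -> assigned | voices=[81 63 - -]
Op 3: note_on(83): voice 2 is free -> assigned | voices=[81 63 83 -]
Op 4: note_on(87): voice 3 is free -> assigned | voices=[81 63 83 87]
Op 5: note_on(70): all voices busy, STEAL voice 0 (pitch 81, oldest) -> assign | voices=[70 63 83 87]
Op 6: note_off(87): free voice 3 | voices=[70 63 83 -]
Op 7: note_off(83): free voice 2 | voices=[70 63 - -]
Op 8: note_on(79): voice 2 is free -> assigned | voices=[70 63 79 -]
Op 9: note_on(64): voice 3 is free -> assigned | voices=[70 63 79 64]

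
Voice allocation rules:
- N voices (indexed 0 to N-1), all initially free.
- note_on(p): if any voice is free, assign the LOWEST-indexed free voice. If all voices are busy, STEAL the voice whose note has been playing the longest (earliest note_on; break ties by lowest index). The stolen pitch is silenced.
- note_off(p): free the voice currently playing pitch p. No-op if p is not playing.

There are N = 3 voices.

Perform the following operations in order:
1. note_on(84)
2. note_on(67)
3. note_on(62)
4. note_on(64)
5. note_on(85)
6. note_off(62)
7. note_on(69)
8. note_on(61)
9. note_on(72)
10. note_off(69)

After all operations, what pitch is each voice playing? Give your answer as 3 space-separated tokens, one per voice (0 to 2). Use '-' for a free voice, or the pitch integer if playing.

Op 1: note_on(84): voice 0 is free -> assigned | voices=[84 - -]
Op 2: note_on(67): voice 1 is free -> assigned | voices=[84 67 -]
Op 3: note_on(62): voice 2 is free -> assigned | voices=[84 67 62]
Op 4: note_on(64): all voices busy, STEAL voice 0 (pitch 84, oldest) -> assign | voices=[64 67 62]
Op 5: note_on(85): all voices busy, STEAL voice 1 (pitch 67, oldest) -> assign | voices=[64 85 62]
Op 6: note_off(62): free voice 2 | voices=[64 85 -]
Op 7: note_on(69): voice 2 is free -> assigned | voices=[64 85 69]
Op 8: note_on(61): all voices busy, STEAL voice 0 (pitch 64, oldest) -> assign | voices=[61 85 69]
Op 9: note_on(72): all voices busy, STEAL voice 1 (pitch 85, oldest) -> assign | voices=[61 72 69]
Op 10: note_off(69): free voice 2 | voices=[61 72 -]

Answer: 61 72 -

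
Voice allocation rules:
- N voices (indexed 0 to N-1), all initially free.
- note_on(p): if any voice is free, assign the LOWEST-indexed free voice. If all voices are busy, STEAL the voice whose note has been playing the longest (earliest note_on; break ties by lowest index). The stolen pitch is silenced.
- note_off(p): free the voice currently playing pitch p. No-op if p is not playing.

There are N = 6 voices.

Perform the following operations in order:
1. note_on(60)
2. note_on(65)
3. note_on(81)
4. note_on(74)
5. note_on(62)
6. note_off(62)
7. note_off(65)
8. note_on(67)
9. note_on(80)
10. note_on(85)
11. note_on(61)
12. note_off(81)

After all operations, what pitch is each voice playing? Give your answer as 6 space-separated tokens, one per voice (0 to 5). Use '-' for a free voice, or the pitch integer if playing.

Op 1: note_on(60): voice 0 is free -> assigned | voices=[60 - - - - -]
Op 2: note_on(65): voice 1 is free -> assigned | voices=[60 65 - - - -]
Op 3: note_on(81): voice 2 is free -> assigned | voices=[60 65 81 - - -]
Op 4: note_on(74): voice 3 is free -> assigned | voices=[60 65 81 74 - -]
Op 5: note_on(62): voice 4 is free -> assigned | voices=[60 65 81 74 62 -]
Op 6: note_off(62): free voice 4 | voices=[60 65 81 74 - -]
Op 7: note_off(65): free voice 1 | voices=[60 - 81 74 - -]
Op 8: note_on(67): voice 1 is free -> assigned | voices=[60 67 81 74 - -]
Op 9: note_on(80): voice 4 is free -> assigned | voices=[60 67 81 74 80 -]
Op 10: note_on(85): voice 5 is free -> assigned | voices=[60 67 81 74 80 85]
Op 11: note_on(61): all voices busy, STEAL voice 0 (pitch 60, oldest) -> assign | voices=[61 67 81 74 80 85]
Op 12: note_off(81): free voice 2 | voices=[61 67 - 74 80 85]

Answer: 61 67 - 74 80 85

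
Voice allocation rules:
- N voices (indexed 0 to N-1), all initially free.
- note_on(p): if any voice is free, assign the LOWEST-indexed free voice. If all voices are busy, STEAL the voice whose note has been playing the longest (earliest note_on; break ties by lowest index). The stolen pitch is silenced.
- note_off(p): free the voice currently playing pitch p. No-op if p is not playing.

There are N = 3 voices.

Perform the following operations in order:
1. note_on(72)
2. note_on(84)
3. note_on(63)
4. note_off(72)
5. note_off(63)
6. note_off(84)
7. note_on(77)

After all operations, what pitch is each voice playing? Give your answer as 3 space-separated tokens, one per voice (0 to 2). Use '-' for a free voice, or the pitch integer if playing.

Op 1: note_on(72): voice 0 is free -> assigned | voices=[72 - -]
Op 2: note_on(84): voice 1 is free -> assigned | voices=[72 84 -]
Op 3: note_on(63): voice 2 is free -> assigned | voices=[72 84 63]
Op 4: note_off(72): free voice 0 | voices=[- 84 63]
Op 5: note_off(63): free voice 2 | voices=[- 84 -]
Op 6: note_off(84): free voice 1 | voices=[- - -]
Op 7: note_on(77): voice 0 is free -> assigned | voices=[77 - -]

Answer: 77 - -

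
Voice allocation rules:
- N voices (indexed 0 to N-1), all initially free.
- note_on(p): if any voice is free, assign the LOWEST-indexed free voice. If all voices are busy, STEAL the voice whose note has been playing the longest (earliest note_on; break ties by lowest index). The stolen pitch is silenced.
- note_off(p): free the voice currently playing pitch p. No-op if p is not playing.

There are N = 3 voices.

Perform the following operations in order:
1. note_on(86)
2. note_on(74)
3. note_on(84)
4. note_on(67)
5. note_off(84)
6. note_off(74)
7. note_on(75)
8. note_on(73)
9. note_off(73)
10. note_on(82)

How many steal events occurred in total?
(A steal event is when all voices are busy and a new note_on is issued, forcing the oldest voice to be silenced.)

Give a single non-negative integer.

Op 1: note_on(86): voice 0 is free -> assigned | voices=[86 - -]
Op 2: note_on(74): voice 1 is free -> assigned | voices=[86 74 -]
Op 3: note_on(84): voice 2 is free -> assigned | voices=[86 74 84]
Op 4: note_on(67): all voices busy, STEAL voice 0 (pitch 86, oldest) -> assign | voices=[67 74 84]
Op 5: note_off(84): free voice 2 | voices=[67 74 -]
Op 6: note_off(74): free voice 1 | voices=[67 - -]
Op 7: note_on(75): voice 1 is free -> assigned | voices=[67 75 -]
Op 8: note_on(73): voice 2 is free -> assigned | voices=[67 75 73]
Op 9: note_off(73): free voice 2 | voices=[67 75 -]
Op 10: note_on(82): voice 2 is free -> assigned | voices=[67 75 82]

Answer: 1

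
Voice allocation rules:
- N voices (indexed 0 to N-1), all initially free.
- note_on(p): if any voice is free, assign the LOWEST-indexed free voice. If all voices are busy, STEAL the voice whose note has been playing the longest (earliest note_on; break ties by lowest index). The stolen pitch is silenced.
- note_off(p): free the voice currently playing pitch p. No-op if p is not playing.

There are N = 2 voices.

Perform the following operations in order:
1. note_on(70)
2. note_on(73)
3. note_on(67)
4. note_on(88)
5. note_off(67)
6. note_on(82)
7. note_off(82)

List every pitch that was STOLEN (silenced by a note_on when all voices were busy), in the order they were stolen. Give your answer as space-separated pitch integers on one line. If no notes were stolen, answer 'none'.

Answer: 70 73

Derivation:
Op 1: note_on(70): voice 0 is free -> assigned | voices=[70 -]
Op 2: note_on(73): voice 1 is free -> assigned | voices=[70 73]
Op 3: note_on(67): all voices busy, STEAL voice 0 (pitch 70, oldest) -> assign | voices=[67 73]
Op 4: note_on(88): all voices busy, STEAL voice 1 (pitch 73, oldest) -> assign | voices=[67 88]
Op 5: note_off(67): free voice 0 | voices=[- 88]
Op 6: note_on(82): voice 0 is free -> assigned | voices=[82 88]
Op 7: note_off(82): free voice 0 | voices=[- 88]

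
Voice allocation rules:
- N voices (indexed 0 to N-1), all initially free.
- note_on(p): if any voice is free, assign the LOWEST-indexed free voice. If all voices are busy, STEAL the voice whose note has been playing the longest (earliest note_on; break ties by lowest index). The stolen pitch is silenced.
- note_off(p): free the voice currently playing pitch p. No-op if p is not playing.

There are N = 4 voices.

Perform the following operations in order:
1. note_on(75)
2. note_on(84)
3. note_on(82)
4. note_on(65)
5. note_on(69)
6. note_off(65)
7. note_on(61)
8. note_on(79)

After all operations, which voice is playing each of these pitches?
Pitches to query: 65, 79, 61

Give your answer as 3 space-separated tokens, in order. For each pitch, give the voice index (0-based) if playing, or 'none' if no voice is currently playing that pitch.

Answer: none 1 3

Derivation:
Op 1: note_on(75): voice 0 is free -> assigned | voices=[75 - - -]
Op 2: note_on(84): voice 1 is free -> assigned | voices=[75 84 - -]
Op 3: note_on(82): voice 2 is free -> assigned | voices=[75 84 82 -]
Op 4: note_on(65): voice 3 is free -> assigned | voices=[75 84 82 65]
Op 5: note_on(69): all voices busy, STEAL voice 0 (pitch 75, oldest) -> assign | voices=[69 84 82 65]
Op 6: note_off(65): free voice 3 | voices=[69 84 82 -]
Op 7: note_on(61): voice 3 is free -> assigned | voices=[69 84 82 61]
Op 8: note_on(79): all voices busy, STEAL voice 1 (pitch 84, oldest) -> assign | voices=[69 79 82 61]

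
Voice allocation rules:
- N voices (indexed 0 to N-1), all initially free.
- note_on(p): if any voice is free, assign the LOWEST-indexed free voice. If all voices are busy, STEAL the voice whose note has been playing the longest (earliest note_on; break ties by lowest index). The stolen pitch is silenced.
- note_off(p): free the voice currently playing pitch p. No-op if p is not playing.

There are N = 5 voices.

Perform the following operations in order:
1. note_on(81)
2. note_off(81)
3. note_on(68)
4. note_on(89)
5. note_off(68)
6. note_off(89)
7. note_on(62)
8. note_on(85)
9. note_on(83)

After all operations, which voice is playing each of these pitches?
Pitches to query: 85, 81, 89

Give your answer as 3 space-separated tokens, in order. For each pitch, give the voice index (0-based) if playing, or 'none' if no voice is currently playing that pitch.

Answer: 1 none none

Derivation:
Op 1: note_on(81): voice 0 is free -> assigned | voices=[81 - - - -]
Op 2: note_off(81): free voice 0 | voices=[- - - - -]
Op 3: note_on(68): voice 0 is free -> assigned | voices=[68 - - - -]
Op 4: note_on(89): voice 1 is free -> assigned | voices=[68 89 - - -]
Op 5: note_off(68): free voice 0 | voices=[- 89 - - -]
Op 6: note_off(89): free voice 1 | voices=[- - - - -]
Op 7: note_on(62): voice 0 is free -> assigned | voices=[62 - - - -]
Op 8: note_on(85): voice 1 is free -> assigned | voices=[62 85 - - -]
Op 9: note_on(83): voice 2 is free -> assigned | voices=[62 85 83 - -]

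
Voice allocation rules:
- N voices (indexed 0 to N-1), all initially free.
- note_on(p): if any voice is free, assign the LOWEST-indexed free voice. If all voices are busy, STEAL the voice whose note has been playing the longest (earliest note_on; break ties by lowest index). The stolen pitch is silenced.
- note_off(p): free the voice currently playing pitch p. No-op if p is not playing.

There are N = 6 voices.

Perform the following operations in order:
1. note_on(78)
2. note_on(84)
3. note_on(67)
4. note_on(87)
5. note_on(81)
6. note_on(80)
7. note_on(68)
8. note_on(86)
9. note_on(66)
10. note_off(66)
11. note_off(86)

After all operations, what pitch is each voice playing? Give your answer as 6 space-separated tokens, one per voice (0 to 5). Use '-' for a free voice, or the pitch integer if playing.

Answer: 68 - - 87 81 80

Derivation:
Op 1: note_on(78): voice 0 is free -> assigned | voices=[78 - - - - -]
Op 2: note_on(84): voice 1 is free -> assigned | voices=[78 84 - - - -]
Op 3: note_on(67): voice 2 is free -> assigned | voices=[78 84 67 - - -]
Op 4: note_on(87): voice 3 is free -> assigned | voices=[78 84 67 87 - -]
Op 5: note_on(81): voice 4 is free -> assigned | voices=[78 84 67 87 81 -]
Op 6: note_on(80): voice 5 is free -> assigned | voices=[78 84 67 87 81 80]
Op 7: note_on(68): all voices busy, STEAL voice 0 (pitch 78, oldest) -> assign | voices=[68 84 67 87 81 80]
Op 8: note_on(86): all voices busy, STEAL voice 1 (pitch 84, oldest) -> assign | voices=[68 86 67 87 81 80]
Op 9: note_on(66): all voices busy, STEAL voice 2 (pitch 67, oldest) -> assign | voices=[68 86 66 87 81 80]
Op 10: note_off(66): free voice 2 | voices=[68 86 - 87 81 80]
Op 11: note_off(86): free voice 1 | voices=[68 - - 87 81 80]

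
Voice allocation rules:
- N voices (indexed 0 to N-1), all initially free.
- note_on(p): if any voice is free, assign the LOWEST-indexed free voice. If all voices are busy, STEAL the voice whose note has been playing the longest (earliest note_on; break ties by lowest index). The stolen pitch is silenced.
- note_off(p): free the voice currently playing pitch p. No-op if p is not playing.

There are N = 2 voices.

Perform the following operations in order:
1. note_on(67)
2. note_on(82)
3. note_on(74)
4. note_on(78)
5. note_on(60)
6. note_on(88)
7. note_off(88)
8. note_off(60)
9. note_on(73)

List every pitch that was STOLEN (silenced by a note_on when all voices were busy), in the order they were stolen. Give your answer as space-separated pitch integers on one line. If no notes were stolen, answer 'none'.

Op 1: note_on(67): voice 0 is free -> assigned | voices=[67 -]
Op 2: note_on(82): voice 1 is free -> assigned | voices=[67 82]
Op 3: note_on(74): all voices busy, STEAL voice 0 (pitch 67, oldest) -> assign | voices=[74 82]
Op 4: note_on(78): all voices busy, STEAL voice 1 (pitch 82, oldest) -> assign | voices=[74 78]
Op 5: note_on(60): all voices busy, STEAL voice 0 (pitch 74, oldest) -> assign | voices=[60 78]
Op 6: note_on(88): all voices busy, STEAL voice 1 (pitch 78, oldest) -> assign | voices=[60 88]
Op 7: note_off(88): free voice 1 | voices=[60 -]
Op 8: note_off(60): free voice 0 | voices=[- -]
Op 9: note_on(73): voice 0 is free -> assigned | voices=[73 -]

Answer: 67 82 74 78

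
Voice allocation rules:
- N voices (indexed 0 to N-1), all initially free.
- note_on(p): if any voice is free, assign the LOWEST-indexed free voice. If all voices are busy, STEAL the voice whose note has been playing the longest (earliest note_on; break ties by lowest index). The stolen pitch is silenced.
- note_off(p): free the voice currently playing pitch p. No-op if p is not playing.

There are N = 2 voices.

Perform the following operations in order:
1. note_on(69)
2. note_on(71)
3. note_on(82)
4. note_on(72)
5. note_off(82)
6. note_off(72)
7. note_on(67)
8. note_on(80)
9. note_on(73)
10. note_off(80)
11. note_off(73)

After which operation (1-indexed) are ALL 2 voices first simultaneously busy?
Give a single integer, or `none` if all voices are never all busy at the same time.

Op 1: note_on(69): voice 0 is free -> assigned | voices=[69 -]
Op 2: note_on(71): voice 1 is free -> assigned | voices=[69 71]
Op 3: note_on(82): all voices busy, STEAL voice 0 (pitch 69, oldest) -> assign | voices=[82 71]
Op 4: note_on(72): all voices busy, STEAL voice 1 (pitch 71, oldest) -> assign | voices=[82 72]
Op 5: note_off(82): free voice 0 | voices=[- 72]
Op 6: note_off(72): free voice 1 | voices=[- -]
Op 7: note_on(67): voice 0 is free -> assigned | voices=[67 -]
Op 8: note_on(80): voice 1 is free -> assigned | voices=[67 80]
Op 9: note_on(73): all voices busy, STEAL voice 0 (pitch 67, oldest) -> assign | voices=[73 80]
Op 10: note_off(80): free voice 1 | voices=[73 -]
Op 11: note_off(73): free voice 0 | voices=[- -]

Answer: 2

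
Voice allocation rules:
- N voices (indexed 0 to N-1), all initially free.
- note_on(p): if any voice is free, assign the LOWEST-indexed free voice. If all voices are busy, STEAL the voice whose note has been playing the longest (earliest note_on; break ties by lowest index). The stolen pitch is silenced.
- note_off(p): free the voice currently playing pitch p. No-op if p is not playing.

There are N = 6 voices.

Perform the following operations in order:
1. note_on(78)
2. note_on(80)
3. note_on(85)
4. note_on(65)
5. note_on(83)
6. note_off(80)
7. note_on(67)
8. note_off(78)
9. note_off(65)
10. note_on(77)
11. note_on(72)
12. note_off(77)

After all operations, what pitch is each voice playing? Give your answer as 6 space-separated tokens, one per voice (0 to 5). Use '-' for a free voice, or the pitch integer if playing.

Op 1: note_on(78): voice 0 is free -> assigned | voices=[78 - - - - -]
Op 2: note_on(80): voice 1 is free -> assigned | voices=[78 80 - - - -]
Op 3: note_on(85): voice 2 is free -> assigned | voices=[78 80 85 - - -]
Op 4: note_on(65): voice 3 is free -> assigned | voices=[78 80 85 65 - -]
Op 5: note_on(83): voice 4 is free -> assigned | voices=[78 80 85 65 83 -]
Op 6: note_off(80): free voice 1 | voices=[78 - 85 65 83 -]
Op 7: note_on(67): voice 1 is free -> assigned | voices=[78 67 85 65 83 -]
Op 8: note_off(78): free voice 0 | voices=[- 67 85 65 83 -]
Op 9: note_off(65): free voice 3 | voices=[- 67 85 - 83 -]
Op 10: note_on(77): voice 0 is free -> assigned | voices=[77 67 85 - 83 -]
Op 11: note_on(72): voice 3 is free -> assigned | voices=[77 67 85 72 83 -]
Op 12: note_off(77): free voice 0 | voices=[- 67 85 72 83 -]

Answer: - 67 85 72 83 -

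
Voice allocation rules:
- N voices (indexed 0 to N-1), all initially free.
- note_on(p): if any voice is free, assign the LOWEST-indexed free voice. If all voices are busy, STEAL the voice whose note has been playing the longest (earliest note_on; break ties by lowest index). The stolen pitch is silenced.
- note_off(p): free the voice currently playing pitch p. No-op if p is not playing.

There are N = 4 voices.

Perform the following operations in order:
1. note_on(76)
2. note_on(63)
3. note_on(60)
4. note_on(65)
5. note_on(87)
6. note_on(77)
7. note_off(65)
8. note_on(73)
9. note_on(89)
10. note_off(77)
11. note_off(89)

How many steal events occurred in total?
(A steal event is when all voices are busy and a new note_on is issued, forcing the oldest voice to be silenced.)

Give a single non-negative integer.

Op 1: note_on(76): voice 0 is free -> assigned | voices=[76 - - -]
Op 2: note_on(63): voice 1 is free -> assigned | voices=[76 63 - -]
Op 3: note_on(60): voice 2 is free -> assigned | voices=[76 63 60 -]
Op 4: note_on(65): voice 3 is free -> assigned | voices=[76 63 60 65]
Op 5: note_on(87): all voices busy, STEAL voice 0 (pitch 76, oldest) -> assign | voices=[87 63 60 65]
Op 6: note_on(77): all voices busy, STEAL voice 1 (pitch 63, oldest) -> assign | voices=[87 77 60 65]
Op 7: note_off(65): free voice 3 | voices=[87 77 60 -]
Op 8: note_on(73): voice 3 is free -> assigned | voices=[87 77 60 73]
Op 9: note_on(89): all voices busy, STEAL voice 2 (pitch 60, oldest) -> assign | voices=[87 77 89 73]
Op 10: note_off(77): free voice 1 | voices=[87 - 89 73]
Op 11: note_off(89): free voice 2 | voices=[87 - - 73]

Answer: 3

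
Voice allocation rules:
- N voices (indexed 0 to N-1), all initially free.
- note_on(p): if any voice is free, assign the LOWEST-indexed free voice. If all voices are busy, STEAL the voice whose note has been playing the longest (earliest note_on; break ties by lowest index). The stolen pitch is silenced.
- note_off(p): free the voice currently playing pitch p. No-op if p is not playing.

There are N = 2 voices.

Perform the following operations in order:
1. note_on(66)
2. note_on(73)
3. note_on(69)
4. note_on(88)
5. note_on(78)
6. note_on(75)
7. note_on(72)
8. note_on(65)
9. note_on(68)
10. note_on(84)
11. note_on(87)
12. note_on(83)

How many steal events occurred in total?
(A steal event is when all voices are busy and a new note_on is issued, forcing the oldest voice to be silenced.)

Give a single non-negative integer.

Answer: 10

Derivation:
Op 1: note_on(66): voice 0 is free -> assigned | voices=[66 -]
Op 2: note_on(73): voice 1 is free -> assigned | voices=[66 73]
Op 3: note_on(69): all voices busy, STEAL voice 0 (pitch 66, oldest) -> assign | voices=[69 73]
Op 4: note_on(88): all voices busy, STEAL voice 1 (pitch 73, oldest) -> assign | voices=[69 88]
Op 5: note_on(78): all voices busy, STEAL voice 0 (pitch 69, oldest) -> assign | voices=[78 88]
Op 6: note_on(75): all voices busy, STEAL voice 1 (pitch 88, oldest) -> assign | voices=[78 75]
Op 7: note_on(72): all voices busy, STEAL voice 0 (pitch 78, oldest) -> assign | voices=[72 75]
Op 8: note_on(65): all voices busy, STEAL voice 1 (pitch 75, oldest) -> assign | voices=[72 65]
Op 9: note_on(68): all voices busy, STEAL voice 0 (pitch 72, oldest) -> assign | voices=[68 65]
Op 10: note_on(84): all voices busy, STEAL voice 1 (pitch 65, oldest) -> assign | voices=[68 84]
Op 11: note_on(87): all voices busy, STEAL voice 0 (pitch 68, oldest) -> assign | voices=[87 84]
Op 12: note_on(83): all voices busy, STEAL voice 1 (pitch 84, oldest) -> assign | voices=[87 83]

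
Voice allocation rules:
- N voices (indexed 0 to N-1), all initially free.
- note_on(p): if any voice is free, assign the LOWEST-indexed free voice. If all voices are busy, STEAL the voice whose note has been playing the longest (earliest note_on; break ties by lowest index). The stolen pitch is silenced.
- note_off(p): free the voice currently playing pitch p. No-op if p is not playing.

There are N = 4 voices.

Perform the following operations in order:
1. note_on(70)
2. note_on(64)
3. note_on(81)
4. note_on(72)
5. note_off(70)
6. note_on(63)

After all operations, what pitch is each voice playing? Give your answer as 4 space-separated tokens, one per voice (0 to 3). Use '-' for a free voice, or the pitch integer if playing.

Op 1: note_on(70): voice 0 is free -> assigned | voices=[70 - - -]
Op 2: note_on(64): voice 1 is free -> assigned | voices=[70 64 - -]
Op 3: note_on(81): voice 2 is free -> assigned | voices=[70 64 81 -]
Op 4: note_on(72): voice 3 is free -> assigned | voices=[70 64 81 72]
Op 5: note_off(70): free voice 0 | voices=[- 64 81 72]
Op 6: note_on(63): voice 0 is free -> assigned | voices=[63 64 81 72]

Answer: 63 64 81 72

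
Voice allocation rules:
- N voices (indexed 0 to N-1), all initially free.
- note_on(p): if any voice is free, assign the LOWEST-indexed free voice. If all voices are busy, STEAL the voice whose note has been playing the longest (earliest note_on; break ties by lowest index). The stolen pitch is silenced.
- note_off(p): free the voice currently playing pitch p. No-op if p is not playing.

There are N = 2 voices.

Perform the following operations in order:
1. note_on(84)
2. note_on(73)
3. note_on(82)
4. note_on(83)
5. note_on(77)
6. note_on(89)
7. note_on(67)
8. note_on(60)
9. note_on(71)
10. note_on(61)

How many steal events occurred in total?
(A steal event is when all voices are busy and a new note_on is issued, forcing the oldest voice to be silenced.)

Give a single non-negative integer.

Op 1: note_on(84): voice 0 is free -> assigned | voices=[84 -]
Op 2: note_on(73): voice 1 is free -> assigned | voices=[84 73]
Op 3: note_on(82): all voices busy, STEAL voice 0 (pitch 84, oldest) -> assign | voices=[82 73]
Op 4: note_on(83): all voices busy, STEAL voice 1 (pitch 73, oldest) -> assign | voices=[82 83]
Op 5: note_on(77): all voices busy, STEAL voice 0 (pitch 82, oldest) -> assign | voices=[77 83]
Op 6: note_on(89): all voices busy, STEAL voice 1 (pitch 83, oldest) -> assign | voices=[77 89]
Op 7: note_on(67): all voices busy, STEAL voice 0 (pitch 77, oldest) -> assign | voices=[67 89]
Op 8: note_on(60): all voices busy, STEAL voice 1 (pitch 89, oldest) -> assign | voices=[67 60]
Op 9: note_on(71): all voices busy, STEAL voice 0 (pitch 67, oldest) -> assign | voices=[71 60]
Op 10: note_on(61): all voices busy, STEAL voice 1 (pitch 60, oldest) -> assign | voices=[71 61]

Answer: 8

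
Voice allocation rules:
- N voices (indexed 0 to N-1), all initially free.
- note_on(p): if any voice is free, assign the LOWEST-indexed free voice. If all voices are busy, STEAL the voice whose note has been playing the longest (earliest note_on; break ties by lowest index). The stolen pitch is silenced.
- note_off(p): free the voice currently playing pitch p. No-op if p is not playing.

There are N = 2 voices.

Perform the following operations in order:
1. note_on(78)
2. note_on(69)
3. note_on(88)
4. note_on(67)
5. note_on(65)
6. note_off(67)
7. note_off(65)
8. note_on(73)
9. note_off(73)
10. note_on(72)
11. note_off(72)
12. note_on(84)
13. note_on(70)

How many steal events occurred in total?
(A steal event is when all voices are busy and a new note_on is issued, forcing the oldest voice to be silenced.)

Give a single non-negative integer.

Op 1: note_on(78): voice 0 is free -> assigned | voices=[78 -]
Op 2: note_on(69): voice 1 is free -> assigned | voices=[78 69]
Op 3: note_on(88): all voices busy, STEAL voice 0 (pitch 78, oldest) -> assign | voices=[88 69]
Op 4: note_on(67): all voices busy, STEAL voice 1 (pitch 69, oldest) -> assign | voices=[88 67]
Op 5: note_on(65): all voices busy, STEAL voice 0 (pitch 88, oldest) -> assign | voices=[65 67]
Op 6: note_off(67): free voice 1 | voices=[65 -]
Op 7: note_off(65): free voice 0 | voices=[- -]
Op 8: note_on(73): voice 0 is free -> assigned | voices=[73 -]
Op 9: note_off(73): free voice 0 | voices=[- -]
Op 10: note_on(72): voice 0 is free -> assigned | voices=[72 -]
Op 11: note_off(72): free voice 0 | voices=[- -]
Op 12: note_on(84): voice 0 is free -> assigned | voices=[84 -]
Op 13: note_on(70): voice 1 is free -> assigned | voices=[84 70]

Answer: 3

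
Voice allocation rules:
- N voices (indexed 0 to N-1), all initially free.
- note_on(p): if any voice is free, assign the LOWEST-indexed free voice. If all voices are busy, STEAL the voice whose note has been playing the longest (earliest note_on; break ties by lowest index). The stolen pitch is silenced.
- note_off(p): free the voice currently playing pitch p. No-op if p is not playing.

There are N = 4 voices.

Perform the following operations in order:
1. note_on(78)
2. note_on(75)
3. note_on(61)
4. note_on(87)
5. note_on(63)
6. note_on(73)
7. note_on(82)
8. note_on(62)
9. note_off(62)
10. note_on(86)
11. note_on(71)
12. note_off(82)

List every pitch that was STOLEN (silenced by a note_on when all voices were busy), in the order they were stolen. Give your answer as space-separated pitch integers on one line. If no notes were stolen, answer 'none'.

Answer: 78 75 61 87 63

Derivation:
Op 1: note_on(78): voice 0 is free -> assigned | voices=[78 - - -]
Op 2: note_on(75): voice 1 is free -> assigned | voices=[78 75 - -]
Op 3: note_on(61): voice 2 is free -> assigned | voices=[78 75 61 -]
Op 4: note_on(87): voice 3 is free -> assigned | voices=[78 75 61 87]
Op 5: note_on(63): all voices busy, STEAL voice 0 (pitch 78, oldest) -> assign | voices=[63 75 61 87]
Op 6: note_on(73): all voices busy, STEAL voice 1 (pitch 75, oldest) -> assign | voices=[63 73 61 87]
Op 7: note_on(82): all voices busy, STEAL voice 2 (pitch 61, oldest) -> assign | voices=[63 73 82 87]
Op 8: note_on(62): all voices busy, STEAL voice 3 (pitch 87, oldest) -> assign | voices=[63 73 82 62]
Op 9: note_off(62): free voice 3 | voices=[63 73 82 -]
Op 10: note_on(86): voice 3 is free -> assigned | voices=[63 73 82 86]
Op 11: note_on(71): all voices busy, STEAL voice 0 (pitch 63, oldest) -> assign | voices=[71 73 82 86]
Op 12: note_off(82): free voice 2 | voices=[71 73 - 86]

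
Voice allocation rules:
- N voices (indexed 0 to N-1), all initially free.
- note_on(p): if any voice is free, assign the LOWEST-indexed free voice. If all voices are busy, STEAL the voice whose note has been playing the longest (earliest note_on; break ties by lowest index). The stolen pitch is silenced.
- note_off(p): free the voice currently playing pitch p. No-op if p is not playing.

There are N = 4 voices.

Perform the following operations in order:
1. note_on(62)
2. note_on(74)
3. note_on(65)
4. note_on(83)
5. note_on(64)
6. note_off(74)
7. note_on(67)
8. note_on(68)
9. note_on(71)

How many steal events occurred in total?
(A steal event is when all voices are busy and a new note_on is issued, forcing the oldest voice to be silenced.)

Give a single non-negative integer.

Op 1: note_on(62): voice 0 is free -> assigned | voices=[62 - - -]
Op 2: note_on(74): voice 1 is free -> assigned | voices=[62 74 - -]
Op 3: note_on(65): voice 2 is free -> assigned | voices=[62 74 65 -]
Op 4: note_on(83): voice 3 is free -> assigned | voices=[62 74 65 83]
Op 5: note_on(64): all voices busy, STEAL voice 0 (pitch 62, oldest) -> assign | voices=[64 74 65 83]
Op 6: note_off(74): free voice 1 | voices=[64 - 65 83]
Op 7: note_on(67): voice 1 is free -> assigned | voices=[64 67 65 83]
Op 8: note_on(68): all voices busy, STEAL voice 2 (pitch 65, oldest) -> assign | voices=[64 67 68 83]
Op 9: note_on(71): all voices busy, STEAL voice 3 (pitch 83, oldest) -> assign | voices=[64 67 68 71]

Answer: 3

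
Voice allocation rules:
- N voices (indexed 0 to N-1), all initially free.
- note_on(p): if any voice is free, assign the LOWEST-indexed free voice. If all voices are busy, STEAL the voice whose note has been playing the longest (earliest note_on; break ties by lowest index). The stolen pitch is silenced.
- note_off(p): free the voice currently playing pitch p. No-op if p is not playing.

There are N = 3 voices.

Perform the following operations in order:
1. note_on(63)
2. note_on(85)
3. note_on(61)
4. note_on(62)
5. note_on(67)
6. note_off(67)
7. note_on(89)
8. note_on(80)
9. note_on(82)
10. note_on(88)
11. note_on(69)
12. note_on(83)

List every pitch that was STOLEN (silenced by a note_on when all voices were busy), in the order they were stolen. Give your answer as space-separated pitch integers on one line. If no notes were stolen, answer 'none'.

Answer: 63 85 61 62 89 80 82

Derivation:
Op 1: note_on(63): voice 0 is free -> assigned | voices=[63 - -]
Op 2: note_on(85): voice 1 is free -> assigned | voices=[63 85 -]
Op 3: note_on(61): voice 2 is free -> assigned | voices=[63 85 61]
Op 4: note_on(62): all voices busy, STEAL voice 0 (pitch 63, oldest) -> assign | voices=[62 85 61]
Op 5: note_on(67): all voices busy, STEAL voice 1 (pitch 85, oldest) -> assign | voices=[62 67 61]
Op 6: note_off(67): free voice 1 | voices=[62 - 61]
Op 7: note_on(89): voice 1 is free -> assigned | voices=[62 89 61]
Op 8: note_on(80): all voices busy, STEAL voice 2 (pitch 61, oldest) -> assign | voices=[62 89 80]
Op 9: note_on(82): all voices busy, STEAL voice 0 (pitch 62, oldest) -> assign | voices=[82 89 80]
Op 10: note_on(88): all voices busy, STEAL voice 1 (pitch 89, oldest) -> assign | voices=[82 88 80]
Op 11: note_on(69): all voices busy, STEAL voice 2 (pitch 80, oldest) -> assign | voices=[82 88 69]
Op 12: note_on(83): all voices busy, STEAL voice 0 (pitch 82, oldest) -> assign | voices=[83 88 69]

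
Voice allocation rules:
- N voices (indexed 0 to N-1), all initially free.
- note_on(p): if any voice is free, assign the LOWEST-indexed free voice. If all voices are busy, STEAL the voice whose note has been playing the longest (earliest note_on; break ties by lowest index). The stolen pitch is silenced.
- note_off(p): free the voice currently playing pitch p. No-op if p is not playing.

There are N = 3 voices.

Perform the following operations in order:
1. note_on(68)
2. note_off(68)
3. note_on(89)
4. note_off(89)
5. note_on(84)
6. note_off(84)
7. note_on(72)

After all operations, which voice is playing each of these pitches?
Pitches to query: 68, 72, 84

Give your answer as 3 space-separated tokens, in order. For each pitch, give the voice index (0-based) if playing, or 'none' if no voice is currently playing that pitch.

Op 1: note_on(68): voice 0 is free -> assigned | voices=[68 - -]
Op 2: note_off(68): free voice 0 | voices=[- - -]
Op 3: note_on(89): voice 0 is free -> assigned | voices=[89 - -]
Op 4: note_off(89): free voice 0 | voices=[- - -]
Op 5: note_on(84): voice 0 is free -> assigned | voices=[84 - -]
Op 6: note_off(84): free voice 0 | voices=[- - -]
Op 7: note_on(72): voice 0 is free -> assigned | voices=[72 - -]

Answer: none 0 none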